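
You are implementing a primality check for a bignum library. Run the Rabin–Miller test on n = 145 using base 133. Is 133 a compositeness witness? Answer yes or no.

no

n − 1 = 144 = 2^4 · 9, so s = 4 and d = 9.
Repeated squaring mod 145: 133^1 ≡ 133, 133^2 ≡ 144, 133^4 ≡ 1, 133^8 ≡ 1.
9 = 8 + 1, so 133^9 ≡ 1·133 ≡ 133 (mod 145).
x_0 = 133^9 mod 145 = 133.
x_0 is neither 1 nor 144, so continue squaring.
x_1 = 133^2 mod 145 = 144.
x_1 ≡ −1, so 133 is not a witness.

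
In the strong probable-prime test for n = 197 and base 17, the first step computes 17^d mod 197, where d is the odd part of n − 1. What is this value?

14

n − 1 = 196 = 2^2 · 49, so s = 2 and d = 49.
17^49 mod 197 = 14.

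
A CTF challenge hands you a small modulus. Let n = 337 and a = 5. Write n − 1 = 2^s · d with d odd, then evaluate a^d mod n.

191

n − 1 = 336 = 2^4 · 21, so s = 4 and d = 21.
5^21 mod 337 = 191.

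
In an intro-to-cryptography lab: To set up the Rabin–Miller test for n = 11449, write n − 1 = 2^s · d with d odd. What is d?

1431

Halving: 11448 → 5724 → 2862 → 1431; 1431 is odd.
So 11448 = 2^3 · 1431.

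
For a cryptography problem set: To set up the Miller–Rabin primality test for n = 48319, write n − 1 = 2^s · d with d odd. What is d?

Halving: 48318 → 24159; 24159 is odd.
So 48318 = 2^1 · 24159.

24159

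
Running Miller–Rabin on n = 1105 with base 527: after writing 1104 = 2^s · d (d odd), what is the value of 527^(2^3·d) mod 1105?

391

n − 1 = 1104 = 2^4 · 69, so s = 4 and d = 69.
Repeated squaring mod 1105: 527^1 ≡ 527, 527^2 ≡ 374, 527^4 ≡ 646, 527^8 ≡ 731, 527^16 ≡ 646, 527^32 ≡ 731, 527^64 ≡ 646.
69 = 64 + 4 + 1, so 527^69 ≡ 646·646·527 ≡ 697 (mod 1105).
x_0 = 697.
x_1 = 697^2 mod 1105 = 714.
x_2 = 714^2 mod 1105 = 391.
x_3 = 391^2 mod 1105 = 391.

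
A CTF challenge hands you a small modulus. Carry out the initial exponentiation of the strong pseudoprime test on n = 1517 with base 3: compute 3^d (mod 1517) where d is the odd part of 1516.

1298

n − 1 = 1516 = 2^2 · 379, so s = 2 and d = 379.
By repeated squaring, 3^379 ≡ 1298 (mod 1517).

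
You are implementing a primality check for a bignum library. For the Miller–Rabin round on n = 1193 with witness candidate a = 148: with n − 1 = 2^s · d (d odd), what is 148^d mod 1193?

186

n − 1 = 1192 = 2^3 · 149, so s = 3 and d = 149.
148^149 mod 1193 = 186.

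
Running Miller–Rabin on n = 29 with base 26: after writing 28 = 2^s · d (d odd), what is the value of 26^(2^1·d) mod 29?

28

n − 1 = 28 = 2^2 · 7, so s = 2 and d = 7.
x_0 = 26^7 mod 29 = 17.
x_1 = 17^2 mod 29 = 28.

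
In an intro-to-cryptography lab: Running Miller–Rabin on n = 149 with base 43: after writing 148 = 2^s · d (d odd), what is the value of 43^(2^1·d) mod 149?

n − 1 = 148 = 2^2 · 37, so s = 2 and d = 37.
By repeated squaring, 43^37 ≡ 105 (mod 149).
x_0 = 105.
x_1 = 105^2 mod 149 = 148.

148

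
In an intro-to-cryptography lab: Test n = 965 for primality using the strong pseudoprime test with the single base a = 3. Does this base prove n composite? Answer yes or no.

yes

n − 1 = 964 = 2^2 · 241, so s = 2 and d = 241.
x_0 = 3^241 mod 965 = 3.
x_0 is neither 1 nor 964, so continue squaring.
x_1 = 3^2 mod 965 = 9.
Reached i = s−1 = 1 without hitting −1: 3 is a Miller–Rabin witness and 965 is composite.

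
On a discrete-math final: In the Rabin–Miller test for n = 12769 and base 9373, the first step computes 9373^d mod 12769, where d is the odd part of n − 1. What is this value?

n − 1 = 12768 = 2^5 · 399, so s = 5 and d = 399.
By repeated squaring, 9373^399 ≡ 8397 (mod 12769).

8397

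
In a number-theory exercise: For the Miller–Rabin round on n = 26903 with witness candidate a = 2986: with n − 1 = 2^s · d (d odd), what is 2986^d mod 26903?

n − 1 = 26902 = 2^1 · 13451, so s = 1 and d = 13451.
2986^13451 mod 26903 = 26902.

26902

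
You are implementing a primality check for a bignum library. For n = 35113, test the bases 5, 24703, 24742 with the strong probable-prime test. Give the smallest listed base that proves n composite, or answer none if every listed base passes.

5

n − 1 = 35112 = 2^3 · 4389, so s = 3 and d = 4389.
Base 5: x_0 = 5^4389 mod 35113 = 20506. x_0 is neither 1 nor 35112, so continue squaring. x_1 = 20506^2 mod 35113 = 17861. x_2 = 17861^2 mod 35113 = 13716. Reached i = s−1 = 2 without hitting −1: 5 is a Miller–Rabin witness and 35113 is composite.
Base 24703: x_0 = 24703^4389 mod 35113 = 18344. x_0 is neither 1 nor 35112, so continue squaring. x_1 = 18344^2 mod 35113 = 14457. x_2 = 14457^2 mod 35113 = 12273. Reached i = s−1 = 2 without hitting −1: 24703 is a Miller–Rabin witness and 35113 is composite.
Base 24742: x_0 = 24742^4389 mod 35113 = 13950. x_0 is neither 1 nor 35112, so continue squaring. x_1 = 13950^2 mod 35113 = 6254. x_2 = 6254^2 mod 35113 = 31747. Reached i = s−1 = 2 without hitting −1: 24742 is a Miller–Rabin witness and 35113 is composite.
The smallest witness among the given bases is 5.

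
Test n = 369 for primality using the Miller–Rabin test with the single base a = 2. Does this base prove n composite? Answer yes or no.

yes

n − 1 = 368 = 2^4 · 23, so s = 4 and d = 23.
x_0 = 2^23 mod 369 = 131.
x_0 is neither 1 nor 368, so continue squaring.
x_1 = 131^2 mod 369 = 187.
x_2 = 187^2 mod 369 = 283.
x_3 = 283^2 mod 369 = 16.
Reached i = s−1 = 3 without hitting −1: 2 is a Miller–Rabin witness and 369 is composite.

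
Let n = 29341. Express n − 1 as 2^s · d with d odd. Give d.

7335

Halving: 29340 → 14670 → 7335; 7335 is odd.
So 29340 = 2^2 · 7335.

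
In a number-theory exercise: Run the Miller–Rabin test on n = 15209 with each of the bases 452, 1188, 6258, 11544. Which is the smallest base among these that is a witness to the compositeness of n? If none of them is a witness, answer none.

n − 1 = 15208 = 2^3 · 1901, so s = 3 and d = 1901.
Base 452: x_0 = 452^1901 mod 15209 = 3160. x_0 is neither 1 nor 15208, so continue squaring. x_1 = 3160^2 mod 15209 = 8496. x_2 = 8496^2 mod 15209 = 102. Reached i = s−1 = 2 without hitting −1: 452 is a Miller–Rabin witness and 15209 is composite.
Base 1188: x_0 = 1188^1901 mod 15209 = 2768. x_0 is neither 1 nor 15208, so continue squaring. x_1 = 2768^2 mod 15209 = 11697. x_2 = 11697^2 mod 15209 = 14854. Reached i = s−1 = 2 without hitting −1: 1188 is a Miller–Rabin witness and 15209 is composite.
Base 6258: x_0 = 6258^1901 mod 15209 = 5402. x_0 is neither 1 nor 15208, so continue squaring. x_1 = 5402^2 mod 15209 = 10742. x_2 = 10742^2 mod 15209 = 15090. Reached i = s−1 = 2 without hitting −1: 6258 is a Miller–Rabin witness and 15209 is composite.
Base 11544: x_0 = 11544^1901 mod 15209 = 8490. x_0 is neither 1 nor 15208, so continue squaring. x_1 = 8490^2 mod 15209 = 4649. x_2 = 4649^2 mod 15209 = 1212. Reached i = s−1 = 2 without hitting −1: 11544 is a Miller–Rabin witness and 15209 is composite.
The smallest witness among the given bases is 452.

452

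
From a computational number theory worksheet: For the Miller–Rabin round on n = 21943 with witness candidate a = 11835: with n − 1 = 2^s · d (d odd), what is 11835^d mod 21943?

n − 1 = 21942 = 2^1 · 10971, so s = 1 and d = 10971.
Repeated squaring mod 21943: 11835^1 ≡ 11835, 11835^2 ≡ 5056, 11835^4 ≡ 21484, 11835^8 ≡ 13194, 11835^16 ≡ 7817, 11835^32 ≡ 16177, 11835^64 ≡ 3111, 11835^128 ≡ 1458, 11835^256 ≡ 19236, 11835^512 ≡ 20830, 11835^1024 ≡ 9961, 11835^2048 ≡ 17218, 11835^4096 ≡ 9594, 11835^8192 ≡ 15894.
10971 = 8192 + 2048 + 512 + 128 + 64 + 16 + 8 + 2 + 1, so 11835^10971 ≡ 15894·17218·20830·1458·3111·7817·13194·5056·11835 ≡ 21942 (mod 21943).

21942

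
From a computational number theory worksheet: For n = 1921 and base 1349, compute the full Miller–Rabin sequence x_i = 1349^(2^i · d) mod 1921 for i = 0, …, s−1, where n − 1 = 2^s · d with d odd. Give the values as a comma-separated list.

445, 162, 1271, 1801, 953, 1497, 1123

n − 1 = 1920 = 2^7 · 15, so s = 7 and d = 15.
x_0 = 1349^15 mod 1921 = 445.
x_1 = 445^2 mod 1921 = 162.
x_2 = 162^2 mod 1921 = 1271.
x_3 = 1271^2 mod 1921 = 1801.
x_4 = 1801^2 mod 1921 = 953.
x_5 = 953^2 mod 1921 = 1497.
x_6 = 1497^2 mod 1921 = 1123.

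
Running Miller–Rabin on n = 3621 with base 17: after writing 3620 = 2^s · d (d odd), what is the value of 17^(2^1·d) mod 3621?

3196

n − 1 = 3620 = 2^2 · 905, so s = 2 and d = 905.
x_0 = 17^905 mod 3621 = 425.
x_1 = 425^2 mod 3621 = 3196.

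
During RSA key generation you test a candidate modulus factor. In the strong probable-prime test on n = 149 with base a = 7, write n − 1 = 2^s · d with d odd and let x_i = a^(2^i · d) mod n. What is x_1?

1

n − 1 = 148 = 2^2 · 37, so s = 2 and d = 37.
x_0 = 7^37 mod 149 = 148.
x_1 = 148^2 mod 149 = 1.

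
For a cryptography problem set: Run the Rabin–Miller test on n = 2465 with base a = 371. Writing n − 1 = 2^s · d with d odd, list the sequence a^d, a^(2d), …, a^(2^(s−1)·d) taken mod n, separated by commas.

1161, 2031, 1016, 1886, 1

n − 1 = 2464 = 2^5 · 77, so s = 5 and d = 77.
x_0 = 371^77 mod 2465 = 1161.
x_1 = 1161^2 mod 2465 = 2031.
x_2 = 2031^2 mod 2465 = 1016.
x_3 = 1016^2 mod 2465 = 1886.
x_4 = 1886^2 mod 2465 = 1.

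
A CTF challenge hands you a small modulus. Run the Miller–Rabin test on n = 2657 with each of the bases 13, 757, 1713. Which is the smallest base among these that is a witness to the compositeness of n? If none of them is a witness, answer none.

none

n − 1 = 2656 = 2^5 · 83, so s = 5 and d = 83.
Base 13: x_0 = 13^83 mod 2657 = 460. x_0 is neither 1 nor 2656, so continue squaring. x_1 = 460^2 mod 2657 = 1697. x_2 = 1697^2 mod 2657 = 2278. x_3 = 2278^2 mod 2657 = 163. x_4 = 163^2 mod 2657 = 2656. x_4 ≡ −1, so 13 is not a witness.
Base 757: x_0 = 757^83 mod 2657 = 960. x_0 is neither 1 nor 2656, so continue squaring. x_1 = 960^2 mod 2657 = 2278. x_2 = 2278^2 mod 2657 = 163. x_3 = 163^2 mod 2657 = 2656. x_3 ≡ −1, so 757 is not a witness.
Base 1713: x_0 = 1713^83 mod 2657 = 2270. x_0 is neither 1 nor 2656, so continue squaring. x_1 = 2270^2 mod 2657 = 977. x_2 = 977^2 mod 2657 = 666. x_3 = 666^2 mod 2657 = 2494. x_4 = 2494^2 mod 2657 = 2656. x_4 ≡ −1, so 1713 is not a witness.
No listed base is a witness for 2657.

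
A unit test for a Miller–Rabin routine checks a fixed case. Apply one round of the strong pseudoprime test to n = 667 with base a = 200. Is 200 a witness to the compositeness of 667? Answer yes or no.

n − 1 = 666 = 2^1 · 333, so s = 1 and d = 333.
Repeated squaring mod 667: 200^1 ≡ 200, 200^2 ≡ 647, 200^4 ≡ 400, 200^8 ≡ 587, 200^16 ≡ 397, 200^32 ≡ 197, 200^64 ≡ 123, 200^128 ≡ 455, 200^256 ≡ 255.
333 = 256 + 64 + 8 + 4 + 1, so 200^333 ≡ 255·123·587·400·200 ≡ 508 (mod 667).
x_0 = 200^333 mod 667 = 508.
x_0 ∉ {1, 666} and s = 1, so 200 is a Miller–Rabin witness and 667 is composite.

yes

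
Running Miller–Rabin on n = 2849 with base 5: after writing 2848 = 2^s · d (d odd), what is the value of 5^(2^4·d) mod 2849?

n − 1 = 2848 = 2^5 · 89, so s = 5 and d = 89.
x_0 = 5^89 mod 2849 = 2649.
x_1 = 2649^2 mod 2849 = 114.
x_2 = 114^2 mod 2849 = 1600.
x_3 = 1600^2 mod 2849 = 1598.
x_4 = 1598^2 mod 2849 = 900.

900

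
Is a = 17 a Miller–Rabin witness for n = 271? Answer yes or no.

no

n − 1 = 270 = 2^1 · 135, so s = 1 and d = 135.
x_0 = 17^135 mod 271 = 1.
x_0 = 1, so 17 is not a witness.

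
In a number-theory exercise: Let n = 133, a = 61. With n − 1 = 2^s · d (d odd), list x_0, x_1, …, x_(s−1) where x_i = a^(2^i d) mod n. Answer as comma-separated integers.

n − 1 = 132 = 2^2 · 33, so s = 2 and d = 33.
x_0 = 61^33 mod 133 = 125.
x_1 = 125^2 mod 133 = 64.

125, 64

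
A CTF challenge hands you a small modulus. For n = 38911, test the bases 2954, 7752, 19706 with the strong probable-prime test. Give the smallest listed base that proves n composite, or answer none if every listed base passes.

2954

n − 1 = 38910 = 2^1 · 19455, so s = 1 and d = 19455.
Base 2954: x_0 = 2954^19455 mod 38911 = 12435. x_0 ∉ {1, 38910} and s = 1, so 2954 is a Miller–Rabin witness and 38911 is composite.
Base 7752: x_0 = 7752^19455 mod 38911 = 19947. x_0 ∉ {1, 38910} and s = 1, so 7752 is a Miller–Rabin witness and 38911 is composite.
Base 19706: x_0 = 19706^19455 mod 38911 = 23881. x_0 ∉ {1, 38910} and s = 1, so 19706 is a Miller–Rabin witness and 38911 is composite.
The smallest witness among the given bases is 2954.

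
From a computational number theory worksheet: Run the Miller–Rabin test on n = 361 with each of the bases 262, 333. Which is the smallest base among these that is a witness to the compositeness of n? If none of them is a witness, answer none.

n − 1 = 360 = 2^3 · 45, so s = 3 and d = 45.
Base 262: x_0 = 262^45 mod 361 = 360. x_0 = 360 ≡ −1, so 262 is not a witness.
Base 333: x_0 = 333^45 mod 361 = 360. x_0 = 360 ≡ −1, so 333 is not a witness.
No listed base is a witness for 361.

none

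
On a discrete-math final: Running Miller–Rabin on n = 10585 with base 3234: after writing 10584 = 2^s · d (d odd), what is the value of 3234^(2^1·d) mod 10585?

8641

n − 1 = 10584 = 2^3 · 1323, so s = 3 and d = 1323.
By repeated squaring, 3234^1323 ≡ 6049 (mod 10585).
x_0 = 6049.
x_1 = 6049^2 mod 10585 = 8641.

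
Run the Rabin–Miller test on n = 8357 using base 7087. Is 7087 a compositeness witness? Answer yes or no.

no

n − 1 = 8356 = 2^2 · 2089, so s = 2 and d = 2089.
x_0 = 7087^2089 mod 8357 = 7087.
x_0 is neither 1 nor 8356, so continue squaring.
x_1 = 7087^2 mod 8357 = 8356.
x_1 ≡ −1, so 7087 is not a witness.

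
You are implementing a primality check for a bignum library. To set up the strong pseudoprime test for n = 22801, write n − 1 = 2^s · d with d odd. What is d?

1425

Halving: 22800 → 11400 → 5700 → 2850 → 1425; 1425 is odd.
So 22800 = 2^4 · 1425.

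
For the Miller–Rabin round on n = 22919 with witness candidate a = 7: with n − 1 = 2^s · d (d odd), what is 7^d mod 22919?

n − 1 = 22918 = 2^1 · 11459, so s = 1 and d = 11459.
Repeated squaring mod 22919: 7^1 ≡ 7, 7^2 ≡ 49, 7^4 ≡ 2401, 7^8 ≡ 12132, 7^16 ≡ 22525, 7^32 ≡ 17722, 7^64 ≡ 10227, 7^128 ≡ 12132, 7^256 ≡ 22525, 7^512 ≡ 17722, 7^1024 ≡ 10227, 7^2048 ≡ 12132, 7^4096 ≡ 22525, 7^8192 ≡ 17722.
11459 = 8192 + 2048 + 1024 + 128 + 64 + 2 + 1, so 7^11459 ≡ 17722·12132·10227·12132·10227·49·7 ≡ 1757 (mod 22919).

1757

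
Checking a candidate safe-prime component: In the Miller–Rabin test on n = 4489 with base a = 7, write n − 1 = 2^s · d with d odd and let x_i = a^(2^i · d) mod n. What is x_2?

n − 1 = 4488 = 2^3 · 561, so s = 3 and d = 561.
Repeated squaring mod 4489: 7^1 ≡ 7, 7^2 ≡ 49, 7^4 ≡ 2401, 7^8 ≡ 925, 7^16 ≡ 2715, 7^32 ≡ 287, 7^64 ≡ 1567, 7^128 ≡ 6, 7^256 ≡ 36, 7^512 ≡ 1296.
561 = 512 + 32 + 16 + 1, so 7^561 ≡ 1296·287·2715·7 ≡ 2746 (mod 4489).
x_0 = 2746.
x_1 = 2746^2 mod 4489 = 3485.
x_2 = 3485^2 mod 4489 = 2480.

2480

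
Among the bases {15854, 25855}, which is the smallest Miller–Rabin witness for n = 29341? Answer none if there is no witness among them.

n − 1 = 29340 = 2^2 · 7335, so s = 2 and d = 7335.
Base 15854: x_0 = 15854^7335 mod 29341 = 21910. x_0 is neither 1 nor 29340, so continue squaring. x_1 = 21910^2 mod 29341 = 29340. x_1 ≡ −1, so 15854 is not a witness.
Base 25855: x_0 = 25855^7335 mod 29341 = 18543. x_0 is neither 1 nor 29340, so continue squaring. x_1 = 18543^2 mod 29341 = 25011. Reached i = s−1 = 1 without hitting −1: 25855 is a Miller–Rabin witness and 29341 is composite.
The smallest witness among the given bases is 25855.

25855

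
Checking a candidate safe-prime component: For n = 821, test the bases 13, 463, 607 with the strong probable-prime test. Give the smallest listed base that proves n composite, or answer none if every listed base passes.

none

n − 1 = 820 = 2^2 · 205, so s = 2 and d = 205.
Base 13: x_0 = 13^205 mod 821 = 526. x_0 is neither 1 nor 820, so continue squaring. x_1 = 526^2 mod 821 = 820. x_1 ≡ −1, so 13 is not a witness.
Base 463: x_0 = 463^205 mod 821 = 1. x_0 = 1, so 463 is not a witness.
Base 607: x_0 = 607^205 mod 821 = 1. x_0 = 1, so 607 is not a witness.
No listed base is a witness for 821.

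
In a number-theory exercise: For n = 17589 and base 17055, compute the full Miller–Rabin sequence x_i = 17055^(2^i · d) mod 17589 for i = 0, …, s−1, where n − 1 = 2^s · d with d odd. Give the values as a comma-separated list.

n − 1 = 17588 = 2^2 · 4397, so s = 2 and d = 4397.
x_0 = 17055^4397 mod 17589 = 7461.
x_1 = 7461^2 mod 17589 = 14925.

7461, 14925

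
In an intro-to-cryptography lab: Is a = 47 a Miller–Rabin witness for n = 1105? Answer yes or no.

n − 1 = 1104 = 2^4 · 69, so s = 4 and d = 69.
x_0 = 47^69 mod 1105 = 47.
x_0 is neither 1 nor 1104, so continue squaring.
x_1 = 47^2 mod 1105 = 1104.
x_1 ≡ −1, so 47 is not a witness.

no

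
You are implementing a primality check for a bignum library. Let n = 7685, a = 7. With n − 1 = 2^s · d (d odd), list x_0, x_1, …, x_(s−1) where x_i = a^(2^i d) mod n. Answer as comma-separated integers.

n − 1 = 7684 = 2^2 · 1921, so s = 2 and d = 1921.
x_0 = 7^1921 mod 7685 = 2402.
x_1 = 2402^2 mod 7685 = 5854.

2402, 5854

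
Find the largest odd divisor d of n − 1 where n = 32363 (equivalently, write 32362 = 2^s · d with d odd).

Halving: 32362 → 16181; 16181 is odd.
So 32362 = 2^1 · 16181.

16181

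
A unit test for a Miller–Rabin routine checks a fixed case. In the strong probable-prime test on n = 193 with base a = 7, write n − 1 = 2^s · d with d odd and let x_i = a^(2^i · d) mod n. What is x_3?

n − 1 = 192 = 2^6 · 3, so s = 6 and d = 3.
x_0 = 7^3 mod 193 = 150.
x_1 = 150^2 mod 193 = 112.
x_2 = 112^2 mod 193 = 192.
x_3 = 192^2 mod 193 = 1.

1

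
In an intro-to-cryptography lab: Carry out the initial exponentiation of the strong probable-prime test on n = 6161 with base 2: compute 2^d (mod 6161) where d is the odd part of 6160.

n − 1 = 6160 = 2^4 · 385, so s = 4 and d = 385.
2^385 mod 6161 = 3395.

3395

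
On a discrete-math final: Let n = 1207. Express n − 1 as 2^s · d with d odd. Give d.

Halving: 1206 → 603; 603 is odd.
So 1206 = 2^1 · 603.

603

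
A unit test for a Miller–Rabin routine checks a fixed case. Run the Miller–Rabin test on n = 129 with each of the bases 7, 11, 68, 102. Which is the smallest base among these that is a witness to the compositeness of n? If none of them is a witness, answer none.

7

n − 1 = 128 = 2^7 · 1, so s = 7 and d = 1.
Base 7: x_0 = 7^1 mod 129 = 7. x_0 is neither 1 nor 128, so continue squaring. x_1 = 7^2 mod 129 = 49. x_2 = 49^2 mod 129 = 79. x_3 = 79^2 mod 129 = 49. x_4 = 49^2 mod 129 = 79. x_5 = 79^2 mod 129 = 49. x_6 = 49^2 mod 129 = 79. Reached i = s−1 = 6 without hitting −1: 7 is a Miller–Rabin witness and 129 is composite.
Base 11: x_0 = 11^1 mod 129 = 11. x_0 is neither 1 nor 128, so continue squaring. x_1 = 11^2 mod 129 = 121. x_2 = 121^2 mod 129 = 64. x_3 = 64^2 mod 129 = 97. x_4 = 97^2 mod 129 = 121. x_5 = 121^2 mod 129 = 64. x_6 = 64^2 mod 129 = 97. Reached i = s−1 = 6 without hitting −1: 11 is a Miller–Rabin witness and 129 is composite.
Base 68: x_0 = 68^1 mod 129 = 68. x_0 is neither 1 nor 128, so continue squaring. x_1 = 68^2 mod 129 = 109. x_2 = 109^2 mod 129 = 13. x_3 = 13^2 mod 129 = 40. x_4 = 40^2 mod 129 = 52. x_5 = 52^2 mod 129 = 124. x_6 = 124^2 mod 129 = 25. Reached i = s−1 = 6 without hitting −1: 68 is a Miller–Rabin witness and 129 is composite.
Base 102: x_0 = 102^1 mod 129 = 102. x_0 is neither 1 nor 128, so continue squaring. x_1 = 102^2 mod 129 = 84. x_2 = 84^2 mod 129 = 90. x_3 = 90^2 mod 129 = 102. x_4 = 102^2 mod 129 = 84. x_5 = 84^2 mod 129 = 90. x_6 = 90^2 mod 129 = 102. Reached i = s−1 = 6 without hitting −1: 102 is a Miller–Rabin witness and 129 is composite.
The smallest witness among the given bases is 7.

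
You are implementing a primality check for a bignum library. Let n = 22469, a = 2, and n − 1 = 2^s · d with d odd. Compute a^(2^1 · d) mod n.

22468

n − 1 = 22468 = 2^2 · 5617, so s = 2 and d = 5617.
Repeated squaring mod 22469: 2^1 ≡ 2, 2^2 ≡ 4, 2^4 ≡ 16, 2^8 ≡ 256, 2^16 ≡ 20598, 2^32 ≡ 17946, 2^64 ≡ 10739, 2^128 ≡ 15213, 2^256 ≡ 4669, 2^512 ≡ 4631, 2^1024 ≡ 10735, 2^2048 ≡ 19193, 2^4096 ≡ 14463.
5617 = 4096 + 1024 + 256 + 128 + 64 + 32 + 16 + 1, so 2^5617 ≡ 14463·10735·4669·15213·10739·17946·20598·2 ≡ 6508 (mod 22469).
x_0 = 6508.
x_1 = 6508^2 mod 22469 = 22468.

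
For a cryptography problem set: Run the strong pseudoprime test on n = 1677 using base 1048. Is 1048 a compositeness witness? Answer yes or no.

n − 1 = 1676 = 2^2 · 419, so s = 2 and d = 419.
Repeated squaring mod 1677: 1048^1 ≡ 1048, 1048^2 ≡ 1546, 1048^4 ≡ 391, 1048^8 ≡ 274, 1048^16 ≡ 1288, 1048^32 ≡ 391, 1048^64 ≡ 274, 1048^128 ≡ 1288, 1048^256 ≡ 391.
419 = 256 + 128 + 32 + 2 + 1, so 1048^419 ≡ 391·1288·391·1546·1048 ≡ 1669 (mod 1677).
x_0 = 1048^419 mod 1677 = 1669.
x_0 is neither 1 nor 1676, so continue squaring.
x_1 = 1669^2 mod 1677 = 64.
Reached i = s−1 = 1 without hitting −1: 1048 is a Miller–Rabin witness and 1677 is composite.

yes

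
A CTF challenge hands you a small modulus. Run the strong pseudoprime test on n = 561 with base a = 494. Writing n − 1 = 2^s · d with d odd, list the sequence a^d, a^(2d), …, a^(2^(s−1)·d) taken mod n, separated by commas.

n − 1 = 560 = 2^4 · 35, so s = 4 and d = 35.
x_0 = 494^35 mod 561 = 494.
x_1 = 494^2 mod 561 = 1.
x_2 = 1^2 mod 561 = 1.
x_3 = 1^2 mod 561 = 1.

494, 1, 1, 1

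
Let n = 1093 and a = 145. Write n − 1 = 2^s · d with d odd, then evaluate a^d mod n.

563

n − 1 = 1092 = 2^2 · 273, so s = 2 and d = 273.
145^273 mod 1093 = 563.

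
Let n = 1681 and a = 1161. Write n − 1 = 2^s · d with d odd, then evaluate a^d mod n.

249

n − 1 = 1680 = 2^4 · 105, so s = 4 and d = 105.
1161^105 mod 1681 = 249.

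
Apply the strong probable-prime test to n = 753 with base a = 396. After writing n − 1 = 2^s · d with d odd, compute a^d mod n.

150

n − 1 = 752 = 2^4 · 47, so s = 4 and d = 47.
396^47 mod 753 = 150.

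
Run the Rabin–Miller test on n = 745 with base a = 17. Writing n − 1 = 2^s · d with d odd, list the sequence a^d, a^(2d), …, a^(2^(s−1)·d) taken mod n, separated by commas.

n − 1 = 744 = 2^3 · 93, so s = 3 and d = 93.
x_0 = 17^93 mod 745 = 347.
x_1 = 347^2 mod 745 = 464.
x_2 = 464^2 mod 745 = 736.

347, 464, 736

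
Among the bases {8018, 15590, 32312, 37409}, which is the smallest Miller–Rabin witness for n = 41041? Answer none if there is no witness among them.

n − 1 = 41040 = 2^4 · 2565, so s = 4 and d = 2565.
Base 8018: x_0 = 8018^2565 mod 41041 = 41040. x_0 = 41040 ≡ −1, so 8018 is not a witness.
Base 15590: x_0 = 15590^2565 mod 41041 = 1. x_0 = 1, so 15590 is not a witness.
Base 32312: x_0 = 32312^2565 mod 41041 = 21770. x_0 is neither 1 nor 41040, so continue squaring. x_1 = 21770^2 mod 41041 = 32473. x_2 = 32473^2 mod 41041 = 29316. x_3 = 29316^2 mod 41041 = 29316. Reached i = s−1 = 3 without hitting −1: 32312 is a Miller–Rabin witness and 41041 is composite.
Base 37409: x_0 = 37409^2565 mod 41041 = 25488. x_0 is neither 1 nor 41040, so continue squaring. x_1 = 25488^2 mod 41041 = 155. x_2 = 155^2 mod 41041 = 24025. x_3 = 24025^2 mod 41041 = 1. x_3 = 1 but x_2 ≠ ±1, a nontrivial square root of 1 — 37409 is a witness and 41041 is composite.
The smallest witness among the given bases is 32312.

32312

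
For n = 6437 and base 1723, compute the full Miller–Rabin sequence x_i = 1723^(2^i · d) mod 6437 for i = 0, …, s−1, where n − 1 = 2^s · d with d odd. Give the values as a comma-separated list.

5782, 4183

n − 1 = 6436 = 2^2 · 1609, so s = 2 and d = 1609.
x_0 = 1723^1609 mod 6437 = 5782.
x_1 = 5782^2 mod 6437 = 4183.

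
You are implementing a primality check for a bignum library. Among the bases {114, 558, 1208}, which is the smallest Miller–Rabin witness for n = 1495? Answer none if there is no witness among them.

558

n − 1 = 1494 = 2^1 · 747, so s = 1 and d = 747.
Base 114: x_0 = 114^747 mod 1495 = 1494. x_0 = 1494 ≡ −1, so 114 is not a witness.
Base 558: x_0 = 558^747 mod 1495 = 142. x_0 ∉ {1, 1494} and s = 1, so 558 is a Miller–Rabin witness and 1495 is composite.
Base 1208: x_0 = 1208^747 mod 1495 = 922. x_0 ∉ {1, 1494} and s = 1, so 1208 is a Miller–Rabin witness and 1495 is composite.
The smallest witness among the given bases is 558.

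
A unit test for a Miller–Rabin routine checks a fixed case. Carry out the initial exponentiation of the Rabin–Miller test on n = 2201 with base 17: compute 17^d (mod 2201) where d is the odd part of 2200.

212

n − 1 = 2200 = 2^3 · 275, so s = 3 and d = 275.
17^275 mod 2201 = 212.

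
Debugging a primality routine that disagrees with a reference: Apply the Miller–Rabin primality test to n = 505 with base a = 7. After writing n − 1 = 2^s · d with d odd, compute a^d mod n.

n − 1 = 504 = 2^3 · 63, so s = 3 and d = 63.
7^63 mod 505 = 228.

228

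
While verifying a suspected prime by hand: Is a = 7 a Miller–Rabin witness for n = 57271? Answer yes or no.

n − 1 = 57270 = 2^1 · 28635, so s = 1 and d = 28635.
x_0 = 7^28635 mod 57271 = 57270.
x_0 = 57270 ≡ −1, so 7 is not a witness.

no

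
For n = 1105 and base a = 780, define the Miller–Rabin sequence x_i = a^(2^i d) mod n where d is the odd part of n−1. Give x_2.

390

n − 1 = 1104 = 2^4 · 69, so s = 4 and d = 69.
x_0 = 780^69 mod 1105 = 325.
x_1 = 325^2 mod 1105 = 650.
x_2 = 650^2 mod 1105 = 390.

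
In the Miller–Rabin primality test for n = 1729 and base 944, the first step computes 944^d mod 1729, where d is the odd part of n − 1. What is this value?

n − 1 = 1728 = 2^6 · 27, so s = 6 and d = 27.
Repeated squaring mod 1729: 944^1 ≡ 944, 944^2 ≡ 701, 944^4 ≡ 365, 944^8 ≡ 92, 944^16 ≡ 1548.
27 = 16 + 8 + 2 + 1, so 944^27 ≡ 1548·92·701·944 ≡ 265 (mod 1729).

265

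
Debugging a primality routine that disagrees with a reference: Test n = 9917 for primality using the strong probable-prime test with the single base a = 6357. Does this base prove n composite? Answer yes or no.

n − 1 = 9916 = 2^2 · 2479, so s = 2 and d = 2479.
x_0 = 6357^2479 mod 9917 = 6476.
x_0 is neither 1 nor 9916, so continue squaring.
x_1 = 6476^2 mod 9917 = 9500.
Reached i = s−1 = 1 without hitting −1: 6357 is a Miller–Rabin witness and 9917 is composite.

yes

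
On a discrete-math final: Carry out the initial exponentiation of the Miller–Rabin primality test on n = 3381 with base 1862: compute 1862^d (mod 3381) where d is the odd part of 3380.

1862

n − 1 = 3380 = 2^2 · 845, so s = 2 and d = 845.
1862^845 mod 3381 = 1862.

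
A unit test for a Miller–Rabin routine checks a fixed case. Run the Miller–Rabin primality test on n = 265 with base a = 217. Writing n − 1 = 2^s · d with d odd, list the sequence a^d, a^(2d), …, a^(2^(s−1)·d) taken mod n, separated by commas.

262, 9, 81

n − 1 = 264 = 2^3 · 33, so s = 3 and d = 33.
x_0 = 217^33 mod 265 = 262.
x_1 = 262^2 mod 265 = 9.
x_2 = 9^2 mod 265 = 81.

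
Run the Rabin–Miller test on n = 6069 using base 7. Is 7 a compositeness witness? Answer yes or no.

n − 1 = 6068 = 2^2 · 1517, so s = 2 and d = 1517.
x_0 = 7^1517 mod 6069 = 4018.
x_0 is neither 1 nor 6068, so continue squaring.
x_1 = 4018^2 mod 6069 = 784.
Reached i = s−1 = 1 without hitting −1: 7 is a Miller–Rabin witness and 6069 is composite.

yes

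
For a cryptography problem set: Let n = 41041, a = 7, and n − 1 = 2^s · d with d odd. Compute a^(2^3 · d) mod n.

n − 1 = 41040 = 2^4 · 2565, so s = 4 and d = 2565.
x_0 = 7^2565 mod 41041 = 1022.
x_1 = 1022^2 mod 41041 = 18459.
x_2 = 18459^2 mod 41041 = 12299.
x_3 = 12299^2 mod 41041 = 29316.

29316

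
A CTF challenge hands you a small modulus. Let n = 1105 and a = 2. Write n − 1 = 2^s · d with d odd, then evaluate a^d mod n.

967

n − 1 = 1104 = 2^4 · 69, so s = 4 and d = 69.
Repeated squaring mod 1105: 2^1 ≡ 2, 2^2 ≡ 4, 2^4 ≡ 16, 2^8 ≡ 256, 2^16 ≡ 341, 2^32 ≡ 256, 2^64 ≡ 341.
69 = 64 + 4 + 1, so 2^69 ≡ 341·16·2 ≡ 967 (mod 1105).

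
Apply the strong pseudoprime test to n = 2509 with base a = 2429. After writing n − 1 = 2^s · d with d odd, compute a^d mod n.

n − 1 = 2508 = 2^2 · 627, so s = 2 and d = 627.
Repeated squaring mod 2509: 2429^1 ≡ 2429, 2429^2 ≡ 1382, 2429^4 ≡ 575, 2429^8 ≡ 1946, 2429^16 ≡ 835, 2429^32 ≡ 2232, 2429^64 ≡ 1459, 2429^128 ≡ 1049, 2429^256 ≡ 1459, 2429^512 ≡ 1049.
627 = 512 + 64 + 32 + 16 + 2 + 1, so 2429^627 ≡ 1049·1459·2232·835·1382·2429 ≡ 1318 (mod 2509).

1318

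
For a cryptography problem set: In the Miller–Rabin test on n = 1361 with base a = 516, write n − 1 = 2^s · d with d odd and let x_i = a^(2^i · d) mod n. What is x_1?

n − 1 = 1360 = 2^4 · 85, so s = 4 and d = 85.
x_0 = 516^85 mod 1361 = 747.
x_1 = 747^2 mod 1361 = 1360.

1360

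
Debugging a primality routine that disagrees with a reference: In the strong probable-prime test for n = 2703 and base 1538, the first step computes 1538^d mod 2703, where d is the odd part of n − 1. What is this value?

2174

n − 1 = 2702 = 2^1 · 1351, so s = 1 and d = 1351.
By repeated squaring, 1538^1351 ≡ 2174 (mod 2703).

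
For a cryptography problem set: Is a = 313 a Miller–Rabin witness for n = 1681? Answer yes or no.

n − 1 = 1680 = 2^4 · 105, so s = 4 and d = 105.
x_0 = 313^105 mod 1681 = 834.
x_0 is neither 1 nor 1680, so continue squaring.
x_1 = 834^2 mod 1681 = 1303.
x_2 = 1303^2 mod 1681 = 1680.
x_2 ≡ −1, so 313 is not a witness.

no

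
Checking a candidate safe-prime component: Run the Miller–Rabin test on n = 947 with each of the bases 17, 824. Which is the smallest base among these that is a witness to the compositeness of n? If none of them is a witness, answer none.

none

n − 1 = 946 = 2^1 · 473, so s = 1 and d = 473.
Base 17: x_0 = 17^473 mod 947 = 946. x_0 = 946 ≡ −1, so 17 is not a witness.
Base 824: x_0 = 824^473 mod 947 = 946. x_0 = 946 ≡ −1, so 824 is not a witness.
No listed base is a witness for 947.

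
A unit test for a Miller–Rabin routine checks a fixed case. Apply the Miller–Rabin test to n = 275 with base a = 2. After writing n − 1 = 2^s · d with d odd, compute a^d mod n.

n − 1 = 274 = 2^1 · 137, so s = 1 and d = 137.
2^137 mod 275 = 172.

172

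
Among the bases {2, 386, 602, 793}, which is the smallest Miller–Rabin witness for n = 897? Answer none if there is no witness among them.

n − 1 = 896 = 2^7 · 7, so s = 7 and d = 7.
Base 2: x_0 = 2^7 mod 897 = 128. x_0 is neither 1 nor 896, so continue squaring. x_1 = 128^2 mod 897 = 238. x_2 = 238^2 mod 897 = 133. x_3 = 133^2 mod 897 = 646. x_4 = 646^2 mod 897 = 211. x_5 = 211^2 mod 897 = 568. x_6 = 568^2 mod 897 = 601. Reached i = s−1 = 6 without hitting −1: 2 is a Miller–Rabin witness and 897 is composite.
Base 386: x_0 = 386^7 mod 897 = 581. x_0 is neither 1 nor 896, so continue squaring. x_1 = 581^2 mod 897 = 289. x_2 = 289^2 mod 897 = 100. x_3 = 100^2 mod 897 = 133. x_4 = 133^2 mod 897 = 646. x_5 = 646^2 mod 897 = 211. x_6 = 211^2 mod 897 = 568. Reached i = s−1 = 6 without hitting −1: 386 is a Miller–Rabin witness and 897 is composite.
Base 602: x_0 = 602^7 mod 897 = 836. x_0 is neither 1 nor 896, so continue squaring. x_1 = 836^2 mod 897 = 133. x_2 = 133^2 mod 897 = 646. x_3 = 646^2 mod 897 = 211. x_4 = 211^2 mod 897 = 568. x_5 = 568^2 mod 897 = 601. x_6 = 601^2 mod 897 = 607. Reached i = s−1 = 6 without hitting −1: 602 is a Miller–Rabin witness and 897 is composite.
Base 793: x_0 = 793^7 mod 897 = 559. x_0 is neither 1 nor 896, so continue squaring. x_1 = 559^2 mod 897 = 325. x_2 = 325^2 mod 897 = 676. x_3 = 676^2 mod 897 = 403. x_4 = 403^2 mod 897 = 52. x_5 = 52^2 mod 897 = 13. x_6 = 13^2 mod 897 = 169. Reached i = s−1 = 6 without hitting −1: 793 is a Miller–Rabin witness and 897 is composite.
The smallest witness among the given bases is 2.

2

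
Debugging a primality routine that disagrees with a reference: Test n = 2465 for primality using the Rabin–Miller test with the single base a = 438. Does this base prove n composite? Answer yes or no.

no

n − 1 = 2464 = 2^5 · 77, so s = 5 and d = 77.
x_0 = 438^77 mod 2465 = 2308.
x_0 is neither 1 nor 2464, so continue squaring.
x_1 = 2308^2 mod 2465 = 2464.
x_1 ≡ −1, so 438 is not a witness.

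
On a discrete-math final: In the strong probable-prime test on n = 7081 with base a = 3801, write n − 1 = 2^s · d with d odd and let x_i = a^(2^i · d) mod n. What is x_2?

n − 1 = 7080 = 2^3 · 885, so s = 3 and d = 885.
x_0 = 3801^885 mod 7081 = 4470.
x_1 = 4470^2 mod 7081 = 5399.
x_2 = 5399^2 mod 7081 = 3805.

3805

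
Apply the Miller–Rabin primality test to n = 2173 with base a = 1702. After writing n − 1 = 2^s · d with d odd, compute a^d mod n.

n − 1 = 2172 = 2^2 · 543, so s = 2 and d = 543.
1702^543 mod 2173 = 1471.

1471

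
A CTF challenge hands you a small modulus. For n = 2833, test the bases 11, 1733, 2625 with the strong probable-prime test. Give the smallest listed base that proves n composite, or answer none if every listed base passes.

n − 1 = 2832 = 2^4 · 177, so s = 4 and d = 177.
Base 11: x_0 = 11^177 mod 2833 = 1745. x_0 is neither 1 nor 2832, so continue squaring. x_1 = 1745^2 mod 2833 = 2383. x_2 = 2383^2 mod 2833 = 1357. x_3 = 1357^2 mod 2833 = 2832. x_3 ≡ −1, so 11 is not a witness.
Base 1733: x_0 = 1733^177 mod 2833 = 2324. x_0 is neither 1 nor 2832, so continue squaring. x_1 = 2324^2 mod 2833 = 1278. x_2 = 1278^2 mod 2833 = 1476. x_3 = 1476^2 mod 2833 = 2832. x_3 ≡ −1, so 1733 is not a witness.
Base 2625: x_0 = 2625^177 mod 2833 = 1555. x_0 is neither 1 nor 2832, so continue squaring. x_1 = 1555^2 mod 2833 = 1476. x_2 = 1476^2 mod 2833 = 2832. x_2 ≡ −1, so 2625 is not a witness.
No listed base is a witness for 2833.

none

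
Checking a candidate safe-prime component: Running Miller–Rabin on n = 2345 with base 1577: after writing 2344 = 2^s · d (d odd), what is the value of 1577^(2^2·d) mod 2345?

n − 1 = 2344 = 2^3 · 293, so s = 3 and d = 293.
Repeated squaring mod 2345: 1577^1 ≡ 1577, 1577^2 ≡ 1229, 1577^4 ≡ 261, 1577^8 ≡ 116, 1577^16 ≡ 1731, 1577^32 ≡ 1796, 1577^64 ≡ 1241, 1577^128 ≡ 1761, 1577^256 ≡ 1031.
293 = 256 + 32 + 4 + 1, so 1577^293 ≡ 1031·1796·261·1577 ≡ 1292 (mod 2345).
x_0 = 1292.
x_1 = 1292^2 mod 2345 = 1969.
x_2 = 1969^2 mod 2345 = 676.

676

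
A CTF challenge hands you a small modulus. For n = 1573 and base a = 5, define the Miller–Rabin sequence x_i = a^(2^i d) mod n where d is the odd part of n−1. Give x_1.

n − 1 = 1572 = 2^2 · 393, so s = 2 and d = 393.
Repeated squaring mod 1573: 5^1 ≡ 5, 5^2 ≡ 25, 5^4 ≡ 625, 5^8 ≡ 521, 5^16 ≡ 885, 5^32 ≡ 1444, 5^64 ≡ 911, 5^128 ≡ 950, 5^256 ≡ 1171.
393 = 256 + 128 + 8 + 1, so 5^393 ≡ 1171·950·521·5 ≡ 642 (mod 1573).
x_0 = 642.
x_1 = 642^2 mod 1573 = 38.

38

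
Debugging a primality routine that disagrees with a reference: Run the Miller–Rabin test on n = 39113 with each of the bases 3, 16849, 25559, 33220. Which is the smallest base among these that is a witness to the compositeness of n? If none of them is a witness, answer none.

n − 1 = 39112 = 2^3 · 4889, so s = 3 and d = 4889.
Base 3: x_0 = 3^4889 mod 39113 = 8917. x_0 is neither 1 nor 39112, so continue squaring. x_1 = 8917^2 mod 39113 = 35273. x_2 = 35273^2 mod 39113 = 39112. x_2 ≡ −1, so 3 is not a witness.
Base 16849: x_0 = 16849^4889 mod 39113 = 3840. x_0 is neither 1 nor 39112, so continue squaring. x_1 = 3840^2 mod 39113 = 39112. x_1 ≡ −1, so 16849 is not a witness.
Base 25559: x_0 = 25559^4889 mod 39113 = 8917. x_0 is neither 1 nor 39112, so continue squaring. x_1 = 8917^2 mod 39113 = 35273. x_2 = 35273^2 mod 39113 = 39112. x_2 ≡ −1, so 25559 is not a witness.
Base 33220: x_0 = 33220^4889 mod 39113 = 39112. x_0 = 39112 ≡ −1, so 33220 is not a witness.
No listed base is a witness for 39113.

none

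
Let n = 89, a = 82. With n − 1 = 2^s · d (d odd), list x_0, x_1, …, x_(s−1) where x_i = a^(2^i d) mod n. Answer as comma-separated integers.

52, 34, 88

n − 1 = 88 = 2^3 · 11, so s = 3 and d = 11.
x_0 = 82^11 mod 89 = 52.
x_1 = 52^2 mod 89 = 34.
x_2 = 34^2 mod 89 = 88.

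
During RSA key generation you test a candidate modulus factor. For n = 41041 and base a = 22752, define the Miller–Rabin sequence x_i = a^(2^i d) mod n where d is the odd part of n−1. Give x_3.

1

n − 1 = 41040 = 2^4 · 2565, so s = 4 and d = 2565.
x_0 = 22752^2565 mod 41041 = 10704.
x_1 = 10704^2 mod 41041 = 30185.
x_2 = 30185^2 mod 41041 = 24025.
x_3 = 24025^2 mod 41041 = 1.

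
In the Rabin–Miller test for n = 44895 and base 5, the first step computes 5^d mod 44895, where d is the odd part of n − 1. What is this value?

n − 1 = 44894 = 2^1 · 22447, so s = 1 and d = 22447.
Repeated squaring mod 44895: 5^1 ≡ 5, 5^2 ≡ 25, 5^4 ≡ 625, 5^8 ≡ 31465, 5^16 ≡ 21685, 5^32 ≡ 8995, 5^64 ≡ 9235, 5^128 ≡ 29620, 5^256 ≡ 6310, 5^512 ≡ 39130, 5^1024 ≡ 12925, 5^2048 ≡ 1330, 5^4096 ≡ 17995, 5^8192 ≡ 37285, 5^16384 ≡ 42445.
22447 = 16384 + 4096 + 1024 + 512 + 256 + 128 + 32 + 8 + 4 + 2 + 1, so 5^22447 ≡ 42445·17995·12925·39130·6310·29620·8995·31465·625·25·5 ≡ 41840 (mod 44895).

41840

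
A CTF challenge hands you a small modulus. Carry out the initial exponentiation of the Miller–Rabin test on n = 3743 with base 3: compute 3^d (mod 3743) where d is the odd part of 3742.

2578

n − 1 = 3742 = 2^1 · 1871, so s = 1 and d = 1871.
3^1871 mod 3743 = 2578.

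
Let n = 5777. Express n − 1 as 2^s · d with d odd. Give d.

Halving: 5776 → 2888 → 1444 → 722 → 361; 361 is odd.
So 5776 = 2^4 · 361.

361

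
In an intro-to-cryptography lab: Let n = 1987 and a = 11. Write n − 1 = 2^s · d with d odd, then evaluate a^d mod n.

n − 1 = 1986 = 2^1 · 993, so s = 1 and d = 993.
11^993 mod 1987 = 1.

1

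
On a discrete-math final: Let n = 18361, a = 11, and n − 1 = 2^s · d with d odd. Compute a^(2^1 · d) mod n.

7197

n − 1 = 18360 = 2^3 · 2295, so s = 3 and d = 2295.
By repeated squaring, 11^2295 ≡ 477 (mod 18361).
x_0 = 477.
x_1 = 477^2 mod 18361 = 7197.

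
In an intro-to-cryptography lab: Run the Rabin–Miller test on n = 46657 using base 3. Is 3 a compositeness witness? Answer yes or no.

n − 1 = 46656 = 2^6 · 729, so s = 6 and d = 729.
By repeated squaring, 3^729 ≡ 19683 (mod 46657).
x_0 = 3^729 mod 46657 = 19683.
x_0 is neither 1 nor 46656, so continue squaring.
x_1 = 19683^2 mod 46657 = 27418.
x_2 = 27418^2 mod 46657 = 9140.
x_3 = 9140^2 mod 46657 = 23570.
x_4 = 23570^2 mod 46657 = 1.
x_4 = 1 but x_3 ≠ ±1, a nontrivial square root of 1 — 3 is a witness and 46657 is composite.

yes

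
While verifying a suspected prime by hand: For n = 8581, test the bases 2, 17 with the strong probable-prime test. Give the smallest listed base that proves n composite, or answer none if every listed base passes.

n − 1 = 8580 = 2^2 · 2145, so s = 2 and d = 2145.
Base 2: x_0 = 2^2145 mod 8581 = 8450. x_0 is neither 1 nor 8580, so continue squaring. x_1 = 8450^2 mod 8581 = 8580. x_1 ≡ −1, so 2 is not a witness.
Base 17: x_0 = 17^2145 mod 8581 = 8580. x_0 = 8580 ≡ −1, so 17 is not a witness.
No listed base is a witness for 8581.

none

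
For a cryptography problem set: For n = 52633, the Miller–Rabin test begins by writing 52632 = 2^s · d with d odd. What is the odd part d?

6579

Halving: 52632 → 26316 → 13158 → 6579; 6579 is odd.
So 52632 = 2^3 · 6579.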